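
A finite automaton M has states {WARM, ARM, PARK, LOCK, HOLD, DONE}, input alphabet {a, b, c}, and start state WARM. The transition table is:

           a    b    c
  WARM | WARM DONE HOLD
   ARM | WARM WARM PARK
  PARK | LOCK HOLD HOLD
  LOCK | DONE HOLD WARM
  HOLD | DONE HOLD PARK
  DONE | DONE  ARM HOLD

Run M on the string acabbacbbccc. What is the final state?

start at WARM
read 'a': WARM → WARM
read 'c': WARM → HOLD
read 'a': HOLD → DONE
read 'b': DONE → ARM
read 'b': ARM → WARM
read 'a': WARM → WARM
read 'c': WARM → HOLD
read 'b': HOLD → HOLD
read 'b': HOLD → HOLD
read 'c': HOLD → PARK
read 'c': PARK → HOLD
read 'c': HOLD → PARK

PARK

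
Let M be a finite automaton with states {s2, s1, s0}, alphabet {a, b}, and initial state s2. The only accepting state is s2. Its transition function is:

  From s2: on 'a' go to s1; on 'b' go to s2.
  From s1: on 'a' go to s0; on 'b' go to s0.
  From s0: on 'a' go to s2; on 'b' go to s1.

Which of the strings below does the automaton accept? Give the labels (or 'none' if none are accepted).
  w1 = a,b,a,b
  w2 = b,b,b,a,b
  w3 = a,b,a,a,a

w1

w1: s2 → s1 → s0 → s2 → s2  → end s2, accepted
w2: s2 → s2 → s2 → s2 → s1 → s0  → end s0, rejected
w3: s2 → s1 → s0 → s2 → s1 → s0  → end s0, rejected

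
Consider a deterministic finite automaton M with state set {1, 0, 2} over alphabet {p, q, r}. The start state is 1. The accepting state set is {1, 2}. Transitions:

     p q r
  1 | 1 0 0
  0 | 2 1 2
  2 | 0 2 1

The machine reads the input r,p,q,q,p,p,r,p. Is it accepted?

Yes

start at 1
read 'r': 1 → 0
read 'p': 0 → 2
read 'q': 2 → 2
read 'q': 2 → 2
read 'p': 2 → 0
read 'p': 0 → 2
read 'r': 2 → 1
read 'p': 1 → 1
End state 1 is accepting.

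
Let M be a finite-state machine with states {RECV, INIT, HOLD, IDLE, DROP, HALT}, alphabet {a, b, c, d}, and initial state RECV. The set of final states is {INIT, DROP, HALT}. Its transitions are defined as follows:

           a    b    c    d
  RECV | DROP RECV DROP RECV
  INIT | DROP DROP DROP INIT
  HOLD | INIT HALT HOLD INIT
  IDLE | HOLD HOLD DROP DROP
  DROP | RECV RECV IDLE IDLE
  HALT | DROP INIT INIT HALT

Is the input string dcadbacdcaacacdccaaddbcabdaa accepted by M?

No

RECV → RECV → DROP → RECV → RECV → RECV → DROP → IDLE → DROP → IDLE → HOLD → INIT → DROP → RECV → DROP → IDLE → DROP → IDLE → HOLD → INIT → INIT → INIT → DROP → IDLE → HOLD → HALT → HALT → DROP → RECV
End state RECV is not accepting.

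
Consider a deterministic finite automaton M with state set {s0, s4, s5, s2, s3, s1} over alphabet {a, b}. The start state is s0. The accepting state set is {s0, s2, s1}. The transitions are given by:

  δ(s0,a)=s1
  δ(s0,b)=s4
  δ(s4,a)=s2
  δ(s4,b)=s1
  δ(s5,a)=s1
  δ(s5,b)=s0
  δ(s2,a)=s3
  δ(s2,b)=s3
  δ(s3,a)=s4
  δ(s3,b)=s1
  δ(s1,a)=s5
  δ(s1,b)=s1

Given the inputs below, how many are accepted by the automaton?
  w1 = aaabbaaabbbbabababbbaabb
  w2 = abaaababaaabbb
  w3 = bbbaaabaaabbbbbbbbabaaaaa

3

w1: s0 → s1 → s5 → s1 → s1 → s1 → s5 → s1 → s5 → s0 → s4 → s1 → s1 → s5 → s0 → s1 → s1 → s5 → s0 → s4 → s1 → s5 → s1 → s1 → s1  → end s1, accepted
w2: s0 → s1 → s1 → s5 → s1 → s5 → s0 → s1 → s1 → s5 → s1 → s5 → s0 → s4 → s1  → end s1, accepted
w3: s0 → s4 → s1 → s1 → s5 → s1 → s5 → s0 → s1 → s5 → s1 → s1 → s1 → s1 → s1 → s1 → s1 → s1 → s1 → s5 → s0 → s1 → s5 → s1 → s5 → s1  → end s1, accepted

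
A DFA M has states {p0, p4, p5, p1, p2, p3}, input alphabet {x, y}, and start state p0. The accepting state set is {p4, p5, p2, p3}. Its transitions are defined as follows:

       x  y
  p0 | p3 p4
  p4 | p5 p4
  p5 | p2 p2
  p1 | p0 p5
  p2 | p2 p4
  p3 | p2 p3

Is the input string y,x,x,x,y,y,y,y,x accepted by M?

start at p0
read 'y': p0 → p4
read 'x': p4 → p5
read 'x': p5 → p2
read 'x': p2 → p2
read 'y': p2 → p4
read 'y': p4 → p4
read 'y': p4 → p4
read 'y': p4 → p4
read 'x': p4 → p5
End state p5 is accepting.

Yes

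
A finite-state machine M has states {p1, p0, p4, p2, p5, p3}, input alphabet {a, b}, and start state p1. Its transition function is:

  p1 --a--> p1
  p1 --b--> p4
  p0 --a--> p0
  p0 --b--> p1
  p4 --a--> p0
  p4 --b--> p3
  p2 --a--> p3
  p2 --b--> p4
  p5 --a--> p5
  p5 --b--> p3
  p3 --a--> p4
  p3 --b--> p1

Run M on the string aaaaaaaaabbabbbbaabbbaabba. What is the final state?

Trace: p1 -a-> p1 -a-> p1 -a-> p1 -a-> p1 -a-> p1 -a-> p1 -a-> p1 -a-> p1 -a-> p1 -b-> p4 -b-> p3 -a-> p4 -b-> p3 -b-> p1 -b-> p4 -b-> p3 -a-> p4 -a-> p0 -b-> p1 -b-> p4 -b-> p3 -a-> p4 -a-> p0 -b-> p1 -b-> p4 -a-> p0

p0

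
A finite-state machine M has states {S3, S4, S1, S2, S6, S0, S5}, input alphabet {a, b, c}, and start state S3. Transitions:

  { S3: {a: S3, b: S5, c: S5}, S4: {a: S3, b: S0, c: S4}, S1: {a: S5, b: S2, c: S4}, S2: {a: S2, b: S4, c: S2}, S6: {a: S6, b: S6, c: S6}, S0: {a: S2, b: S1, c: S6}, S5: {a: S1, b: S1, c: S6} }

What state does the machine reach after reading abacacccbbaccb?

Trace: S3 -a-> S3 -b-> S5 -a-> S1 -c-> S4 -a-> S3 -c-> S5 -c-> S6 -c-> S6 -b-> S6 -b-> S6 -a-> S6 -c-> S6 -c-> S6 -b-> S6

S6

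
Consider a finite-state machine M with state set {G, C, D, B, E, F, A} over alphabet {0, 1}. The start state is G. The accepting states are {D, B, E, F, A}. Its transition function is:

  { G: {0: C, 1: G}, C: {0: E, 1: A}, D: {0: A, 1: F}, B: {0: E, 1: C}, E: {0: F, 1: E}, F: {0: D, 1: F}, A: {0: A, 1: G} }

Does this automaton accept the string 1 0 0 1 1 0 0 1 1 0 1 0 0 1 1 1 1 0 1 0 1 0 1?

Trace: G -1-> G -0-> C -0-> E -1-> E -1-> E -0-> F -0-> D -1-> F -1-> F -0-> D -1-> F -0-> D -0-> A -1-> G -1-> G -1-> G -1-> G -0-> C -1-> A -0-> A -1-> G -0-> C -1-> A
End state A is accepting.

Yes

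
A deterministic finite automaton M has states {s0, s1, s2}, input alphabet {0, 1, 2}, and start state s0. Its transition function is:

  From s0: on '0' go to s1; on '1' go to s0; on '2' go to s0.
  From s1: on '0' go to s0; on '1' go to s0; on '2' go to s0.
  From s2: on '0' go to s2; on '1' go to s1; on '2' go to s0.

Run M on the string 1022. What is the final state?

Trace: s0 -1-> s0 -0-> s1 -2-> s0 -2-> s0

s0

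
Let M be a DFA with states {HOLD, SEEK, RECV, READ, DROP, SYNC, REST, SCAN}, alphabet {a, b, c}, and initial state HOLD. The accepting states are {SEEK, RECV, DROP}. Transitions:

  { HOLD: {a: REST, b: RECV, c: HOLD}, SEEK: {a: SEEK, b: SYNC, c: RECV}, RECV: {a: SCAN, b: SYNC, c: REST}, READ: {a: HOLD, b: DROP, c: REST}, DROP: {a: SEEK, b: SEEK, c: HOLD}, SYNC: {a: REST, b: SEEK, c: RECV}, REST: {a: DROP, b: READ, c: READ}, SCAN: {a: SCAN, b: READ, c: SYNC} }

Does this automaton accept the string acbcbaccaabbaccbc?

No

Trace: HOLD -a-> REST -c-> READ -b-> DROP -c-> HOLD -b-> RECV -a-> SCAN -c-> SYNC -c-> RECV -a-> SCAN -a-> SCAN -b-> READ -b-> DROP -a-> SEEK -c-> RECV -c-> REST -b-> READ -c-> REST
End state REST is not accepting.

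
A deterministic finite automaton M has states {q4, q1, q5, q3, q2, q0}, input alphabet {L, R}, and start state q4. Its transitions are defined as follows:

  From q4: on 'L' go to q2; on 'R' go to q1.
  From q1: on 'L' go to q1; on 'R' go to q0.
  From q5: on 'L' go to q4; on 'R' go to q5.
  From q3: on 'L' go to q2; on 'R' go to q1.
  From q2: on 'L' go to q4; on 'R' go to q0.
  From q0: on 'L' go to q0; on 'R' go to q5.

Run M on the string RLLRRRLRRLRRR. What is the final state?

q5

start at q4
read 'R': q4 → q1
read 'L': q1 → q1
read 'L': q1 → q1
read 'R': q1 → q0
read 'R': q0 → q5
read 'R': q5 → q5
read 'L': q5 → q4
read 'R': q4 → q1
read 'R': q1 → q0
read 'L': q0 → q0
read 'R': q0 → q5
read 'R': q5 → q5
read 'R': q5 → q5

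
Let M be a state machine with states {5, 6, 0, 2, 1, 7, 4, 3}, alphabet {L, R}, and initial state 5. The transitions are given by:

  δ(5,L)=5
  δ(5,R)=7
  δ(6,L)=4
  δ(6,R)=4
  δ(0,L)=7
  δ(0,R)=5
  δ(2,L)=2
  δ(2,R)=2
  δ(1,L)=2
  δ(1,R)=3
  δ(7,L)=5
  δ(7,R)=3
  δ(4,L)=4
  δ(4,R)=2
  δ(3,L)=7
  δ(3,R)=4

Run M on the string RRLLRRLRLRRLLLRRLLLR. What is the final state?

Trace: 5 -R-> 7 -R-> 3 -L-> 7 -L-> 5 -R-> 7 -R-> 3 -L-> 7 -R-> 3 -L-> 7 -R-> 3 -R-> 4 -L-> 4 -L-> 4 -L-> 4 -R-> 2 -R-> 2 -L-> 2 -L-> 2 -L-> 2 -R-> 2

2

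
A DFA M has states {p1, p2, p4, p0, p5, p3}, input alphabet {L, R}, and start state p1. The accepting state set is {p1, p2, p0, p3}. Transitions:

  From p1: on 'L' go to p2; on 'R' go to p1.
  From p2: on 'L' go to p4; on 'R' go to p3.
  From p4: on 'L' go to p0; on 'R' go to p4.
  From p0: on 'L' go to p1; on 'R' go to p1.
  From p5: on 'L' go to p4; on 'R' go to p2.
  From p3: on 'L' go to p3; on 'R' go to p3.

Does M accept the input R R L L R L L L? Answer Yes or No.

Yes

p1 → p1 → p1 → p2 → p4 → p4 → p0 → p1 → p2
End state p2 is accepting.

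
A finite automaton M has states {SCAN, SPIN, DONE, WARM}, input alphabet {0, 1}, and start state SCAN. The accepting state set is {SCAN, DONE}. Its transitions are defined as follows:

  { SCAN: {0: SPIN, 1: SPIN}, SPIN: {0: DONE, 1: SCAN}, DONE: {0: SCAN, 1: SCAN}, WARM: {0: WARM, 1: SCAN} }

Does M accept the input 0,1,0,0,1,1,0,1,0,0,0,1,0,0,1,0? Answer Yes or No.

Yes

Trace: SCAN -0-> SPIN -1-> SCAN -0-> SPIN -0-> DONE -1-> SCAN -1-> SPIN -0-> DONE -1-> SCAN -0-> SPIN -0-> DONE -0-> SCAN -1-> SPIN -0-> DONE -0-> SCAN -1-> SPIN -0-> DONE
End state DONE is accepting.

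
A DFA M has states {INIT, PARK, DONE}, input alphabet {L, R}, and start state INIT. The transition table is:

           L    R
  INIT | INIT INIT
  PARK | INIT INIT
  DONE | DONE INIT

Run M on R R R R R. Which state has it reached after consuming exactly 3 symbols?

start at INIT
read 'R': INIT → INIT
read 'R': INIT → INIT
read 'R': INIT → INIT
After 3 symbols: INIT.

INIT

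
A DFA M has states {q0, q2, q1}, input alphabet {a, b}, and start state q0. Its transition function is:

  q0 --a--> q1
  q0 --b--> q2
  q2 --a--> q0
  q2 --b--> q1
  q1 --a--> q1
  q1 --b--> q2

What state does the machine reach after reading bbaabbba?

q0

q0 → q2 → q1 → q1 → q1 → q2 → q1 → q2 → q0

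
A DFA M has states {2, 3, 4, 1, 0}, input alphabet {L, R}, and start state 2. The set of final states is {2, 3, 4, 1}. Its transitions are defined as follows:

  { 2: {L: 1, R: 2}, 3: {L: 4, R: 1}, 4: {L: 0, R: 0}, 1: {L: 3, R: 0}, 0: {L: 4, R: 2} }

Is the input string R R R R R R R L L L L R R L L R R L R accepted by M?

No

start at 2
read 'R': 2 → 2
read 'R': 2 → 2
read 'R': 2 → 2
read 'R': 2 → 2
read 'R': 2 → 2
read 'R': 2 → 2
read 'R': 2 → 2
read 'L': 2 → 1
read 'L': 1 → 3
read 'L': 3 → 4
read 'L': 4 → 0
read 'R': 0 → 2
read 'R': 2 → 2
read 'L': 2 → 1
read 'L': 1 → 3
read 'R': 3 → 1
read 'R': 1 → 0
read 'L': 0 → 4
read 'R': 4 → 0
End state 0 is not accepting.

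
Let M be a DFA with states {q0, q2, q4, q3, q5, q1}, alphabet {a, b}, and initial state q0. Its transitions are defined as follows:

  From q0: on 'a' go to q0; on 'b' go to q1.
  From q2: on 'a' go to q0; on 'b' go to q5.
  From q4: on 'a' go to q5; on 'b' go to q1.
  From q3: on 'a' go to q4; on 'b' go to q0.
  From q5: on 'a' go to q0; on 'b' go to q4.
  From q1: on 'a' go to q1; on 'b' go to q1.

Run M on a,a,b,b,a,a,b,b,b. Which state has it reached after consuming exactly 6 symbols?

start at q0
read 'a': q0 → q0
read 'a': q0 → q0
read 'b': q0 → q1
read 'b': q1 → q1
read 'a': q1 → q1
read 'a': q1 → q1
After 6 symbols: q1.

q1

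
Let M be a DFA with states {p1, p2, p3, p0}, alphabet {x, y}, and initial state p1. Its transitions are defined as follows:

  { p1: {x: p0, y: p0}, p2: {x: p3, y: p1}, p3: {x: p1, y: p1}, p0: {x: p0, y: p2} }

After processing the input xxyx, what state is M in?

Trace: p1 -x-> p0 -x-> p0 -y-> p2 -x-> p3

p3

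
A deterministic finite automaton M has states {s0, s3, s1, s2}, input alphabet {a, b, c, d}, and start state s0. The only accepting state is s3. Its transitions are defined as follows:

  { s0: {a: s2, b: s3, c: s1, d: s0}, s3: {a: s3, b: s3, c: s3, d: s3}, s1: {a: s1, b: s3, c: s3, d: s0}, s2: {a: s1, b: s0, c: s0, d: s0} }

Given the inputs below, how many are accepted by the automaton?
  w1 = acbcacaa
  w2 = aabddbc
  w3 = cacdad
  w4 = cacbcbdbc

4

w1:
  start at s0
  read 'a': s0 → s2
  read 'c': s2 → s0
  read 'b': s0 → s3
  read 'c': s3 → s3
  read 'a': s3 → s3
  read 'c': s3 → s3
  read 'a': s3 → s3
  read 'a': s3 → s3
  end s3, accepted
w2:
  start at s0
  read 'a': s0 → s2
  read 'a': s2 → s1
  read 'b': s1 → s3
  read 'd': s3 → s3
  read 'd': s3 → s3
  read 'b': s3 → s3
  read 'c': s3 → s3
  end s3, accepted
w3:
  start at s0
  read 'c': s0 → s1
  read 'a': s1 → s1
  read 'c': s1 → s3
  read 'd': s3 → s3
  read 'a': s3 → s3
  read 'd': s3 → s3
  end s3, accepted
w4:
  start at s0
  read 'c': s0 → s1
  read 'a': s1 → s1
  read 'c': s1 → s3
  read 'b': s3 → s3
  read 'c': s3 → s3
  read 'b': s3 → s3
  read 'd': s3 → s3
  read 'b': s3 → s3
  read 'c': s3 → s3
  end s3, accepted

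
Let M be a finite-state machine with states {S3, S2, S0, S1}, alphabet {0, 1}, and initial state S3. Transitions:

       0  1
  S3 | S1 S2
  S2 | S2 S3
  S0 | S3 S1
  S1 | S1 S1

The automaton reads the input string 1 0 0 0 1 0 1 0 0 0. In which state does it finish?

S1

S3 → S2 → S2 → S2 → S2 → S3 → S1 → S1 → S1 → S1 → S1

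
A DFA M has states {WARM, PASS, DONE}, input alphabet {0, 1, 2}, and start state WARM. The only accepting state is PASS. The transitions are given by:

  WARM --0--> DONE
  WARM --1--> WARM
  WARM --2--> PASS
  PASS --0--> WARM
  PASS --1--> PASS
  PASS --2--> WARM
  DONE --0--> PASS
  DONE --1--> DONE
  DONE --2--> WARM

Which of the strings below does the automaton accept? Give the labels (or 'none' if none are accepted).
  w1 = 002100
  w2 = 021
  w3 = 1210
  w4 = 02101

w1

w1:
  start at WARM
  read '0': WARM → DONE
  read '0': DONE → PASS
  read '2': PASS → WARM
  read '1': WARM → WARM
  read '0': WARM → DONE
  read '0': DONE → PASS
  end PASS, accepted
w2:
  start at WARM
  read '0': WARM → DONE
  read '2': DONE → WARM
  read '1': WARM → WARM
  end WARM, rejected
w3:
  start at WARM
  read '1': WARM → WARM
  read '2': WARM → PASS
  read '1': PASS → PASS
  read '0': PASS → WARM
  end WARM, rejected
w4:
  start at WARM
  read '0': WARM → DONE
  read '2': DONE → WARM
  read '1': WARM → WARM
  read '0': WARM → DONE
  read '1': DONE → DONE
  end DONE, rejected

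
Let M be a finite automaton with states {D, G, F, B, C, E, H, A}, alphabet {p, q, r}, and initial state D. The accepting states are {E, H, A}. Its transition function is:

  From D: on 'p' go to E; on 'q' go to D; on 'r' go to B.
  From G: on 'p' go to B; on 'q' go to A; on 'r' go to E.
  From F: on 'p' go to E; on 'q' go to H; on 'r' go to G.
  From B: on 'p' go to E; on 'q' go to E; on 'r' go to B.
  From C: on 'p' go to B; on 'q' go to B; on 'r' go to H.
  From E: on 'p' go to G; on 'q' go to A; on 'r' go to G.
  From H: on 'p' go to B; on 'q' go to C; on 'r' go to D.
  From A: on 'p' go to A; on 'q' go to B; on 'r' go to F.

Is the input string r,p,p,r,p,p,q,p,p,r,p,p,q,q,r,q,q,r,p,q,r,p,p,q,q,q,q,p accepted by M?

Yes

D → B → E → G → E → G → B → E → G → B → B → E → G → A → B → B → E → A → F → E → A → F → E → G → A → B → E → A → A
End state A is accepting.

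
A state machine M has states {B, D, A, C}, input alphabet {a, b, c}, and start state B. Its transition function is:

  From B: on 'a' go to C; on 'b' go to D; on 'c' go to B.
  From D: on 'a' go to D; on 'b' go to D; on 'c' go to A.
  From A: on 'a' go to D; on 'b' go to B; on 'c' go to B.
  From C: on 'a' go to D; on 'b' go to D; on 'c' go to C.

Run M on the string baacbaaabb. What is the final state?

D

B → D → D → D → A → B → C → D → D → D → D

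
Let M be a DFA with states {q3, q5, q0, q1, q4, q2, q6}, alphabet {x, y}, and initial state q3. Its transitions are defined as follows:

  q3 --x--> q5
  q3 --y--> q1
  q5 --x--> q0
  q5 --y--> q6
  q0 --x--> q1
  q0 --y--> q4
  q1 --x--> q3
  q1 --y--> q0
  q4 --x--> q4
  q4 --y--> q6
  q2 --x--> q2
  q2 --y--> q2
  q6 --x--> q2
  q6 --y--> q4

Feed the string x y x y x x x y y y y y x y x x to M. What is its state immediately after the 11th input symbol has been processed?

q3 → q5 → q6 → q2 → q2 → q2 → q2 → q2 → q2 → q2 → q2 → q2
After 11 symbols: q2.

q2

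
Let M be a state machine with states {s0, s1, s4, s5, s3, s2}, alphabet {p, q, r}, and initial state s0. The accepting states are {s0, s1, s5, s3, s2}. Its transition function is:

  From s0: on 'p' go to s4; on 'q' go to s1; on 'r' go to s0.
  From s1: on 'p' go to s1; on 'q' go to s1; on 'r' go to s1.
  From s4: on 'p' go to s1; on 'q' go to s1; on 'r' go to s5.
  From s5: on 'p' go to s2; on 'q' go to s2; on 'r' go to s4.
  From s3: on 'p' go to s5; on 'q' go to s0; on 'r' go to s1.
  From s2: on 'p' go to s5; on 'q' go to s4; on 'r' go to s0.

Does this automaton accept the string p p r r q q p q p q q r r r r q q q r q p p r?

Yes

Trace: s0 -p-> s4 -p-> s1 -r-> s1 -r-> s1 -q-> s1 -q-> s1 -p-> s1 -q-> s1 -p-> s1 -q-> s1 -q-> s1 -r-> s1 -r-> s1 -r-> s1 -r-> s1 -q-> s1 -q-> s1 -q-> s1 -r-> s1 -q-> s1 -p-> s1 -p-> s1 -r-> s1
End state s1 is accepting.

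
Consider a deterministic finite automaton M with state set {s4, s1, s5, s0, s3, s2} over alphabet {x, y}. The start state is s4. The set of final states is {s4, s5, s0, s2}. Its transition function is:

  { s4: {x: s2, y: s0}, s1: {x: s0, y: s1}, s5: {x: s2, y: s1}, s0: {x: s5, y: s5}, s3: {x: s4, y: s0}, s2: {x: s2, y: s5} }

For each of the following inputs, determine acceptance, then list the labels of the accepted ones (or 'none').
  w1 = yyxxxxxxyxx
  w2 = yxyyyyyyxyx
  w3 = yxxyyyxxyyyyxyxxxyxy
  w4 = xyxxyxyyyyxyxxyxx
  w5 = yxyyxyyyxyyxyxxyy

w1, w2, w3, w4

w1: s4 → s0 → s5 → s2 → s2 → s2 → s2 → s2 → s2 → s5 → s2 → s2  → end s2, accepted
w2: s4 → s0 → s5 → s1 → s1 → s1 → s1 → s1 → s1 → s0 → s5 → s2  → end s2, accepted
w3: s4 → s0 → s5 → s2 → s5 → s1 → s1 → s0 → s5 → s1 → s1 → s1 → s1 → s0 → s5 → s2 → s2 → s2 → s5 → s2 → s5  → end s5, accepted
w4: s4 → s2 → s5 → s2 → s2 → s5 → s2 → s5 → s1 → s1 → s1 → s0 → s5 → s2 → s2 → s5 → s2 → s2  → end s2, accepted
w5: s4 → s0 → s5 → s1 → s1 → s0 → s5 → s1 → s1 → s0 → s5 → s1 → s0 → s5 → s2 → s2 → s5 → s1  → end s1, rejected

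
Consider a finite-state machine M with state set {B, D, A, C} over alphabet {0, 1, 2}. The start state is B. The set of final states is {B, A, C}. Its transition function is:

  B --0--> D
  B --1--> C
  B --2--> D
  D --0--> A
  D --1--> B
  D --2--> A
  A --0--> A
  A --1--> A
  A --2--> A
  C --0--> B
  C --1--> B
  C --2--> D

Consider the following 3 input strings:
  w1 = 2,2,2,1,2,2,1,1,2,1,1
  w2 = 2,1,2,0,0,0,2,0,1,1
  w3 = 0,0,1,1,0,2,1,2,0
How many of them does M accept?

w1: B → D → A → A → A → A → A → A → A → A → A → A  → end A, accepted
w2: B → D → B → D → A → A → A → A → A → A → A  → end A, accepted
w3: B → D → A → A → A → A → A → A → A → A  → end A, accepted

3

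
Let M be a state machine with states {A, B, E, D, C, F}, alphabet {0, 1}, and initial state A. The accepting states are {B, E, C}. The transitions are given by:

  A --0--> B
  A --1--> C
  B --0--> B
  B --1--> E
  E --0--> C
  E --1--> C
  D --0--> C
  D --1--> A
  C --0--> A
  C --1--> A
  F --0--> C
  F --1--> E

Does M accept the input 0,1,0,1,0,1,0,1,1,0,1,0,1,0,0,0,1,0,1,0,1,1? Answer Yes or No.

start at A
read '0': A → B
read '1': B → E
read '0': E → C
read '1': C → A
read '0': A → B
read '1': B → E
read '0': E → C
read '1': C → A
read '1': A → C
read '0': C → A
read '1': A → C
read '0': C → A
read '1': A → C
read '0': C → A
read '0': A → B
read '0': B → B
read '1': B → E
read '0': E → C
read '1': C → A
read '0': A → B
read '1': B → E
read '1': E → C
End state C is accepting.

Yes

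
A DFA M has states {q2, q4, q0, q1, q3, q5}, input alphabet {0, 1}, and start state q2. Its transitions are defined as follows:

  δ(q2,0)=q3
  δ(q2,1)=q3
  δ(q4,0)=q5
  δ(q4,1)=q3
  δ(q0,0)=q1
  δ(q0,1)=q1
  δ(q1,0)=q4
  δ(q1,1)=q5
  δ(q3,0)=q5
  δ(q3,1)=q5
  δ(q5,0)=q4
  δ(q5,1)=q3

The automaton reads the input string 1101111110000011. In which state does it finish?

start at q2
read '1': q2 → q3
read '1': q3 → q5
read '0': q5 → q4
read '1': q4 → q3
read '1': q3 → q5
read '1': q5 → q3
read '1': q3 → q5
read '1': q5 → q3
read '1': q3 → q5
read '0': q5 → q4
read '0': q4 → q5
read '0': q5 → q4
read '0': q4 → q5
read '0': q5 → q4
read '1': q4 → q3
read '1': q3 → q5

q5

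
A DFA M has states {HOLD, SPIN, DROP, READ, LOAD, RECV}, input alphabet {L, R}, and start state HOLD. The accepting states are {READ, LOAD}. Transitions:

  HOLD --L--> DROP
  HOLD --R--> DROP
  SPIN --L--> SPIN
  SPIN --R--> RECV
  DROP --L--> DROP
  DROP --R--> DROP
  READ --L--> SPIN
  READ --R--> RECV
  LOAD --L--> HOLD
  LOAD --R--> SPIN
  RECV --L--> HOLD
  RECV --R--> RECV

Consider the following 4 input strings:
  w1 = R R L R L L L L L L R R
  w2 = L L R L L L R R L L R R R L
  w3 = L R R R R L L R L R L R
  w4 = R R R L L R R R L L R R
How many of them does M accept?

w1: HOLD → DROP → DROP → DROP → DROP → DROP → DROP → DROP → DROP → DROP → DROP → DROP → DROP  → end DROP, rejected
w2: HOLD → DROP → DROP → DROP → DROP → DROP → DROP → DROP → DROP → DROP → DROP → DROP → DROP → DROP → DROP  → end DROP, rejected
w3: HOLD → DROP → DROP → DROP → DROP → DROP → DROP → DROP → DROP → DROP → DROP → DROP → DROP  → end DROP, rejected
w4: HOLD → DROP → DROP → DROP → DROP → DROP → DROP → DROP → DROP → DROP → DROP → DROP → DROP  → end DROP, rejected

0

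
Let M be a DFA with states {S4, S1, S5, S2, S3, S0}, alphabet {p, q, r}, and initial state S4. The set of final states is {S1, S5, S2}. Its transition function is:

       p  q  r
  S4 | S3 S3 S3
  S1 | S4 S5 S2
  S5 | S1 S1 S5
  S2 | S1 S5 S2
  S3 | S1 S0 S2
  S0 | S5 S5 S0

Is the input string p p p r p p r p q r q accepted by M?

Trace: S4 -p-> S3 -p-> S1 -p-> S4 -r-> S3 -p-> S1 -p-> S4 -r-> S3 -p-> S1 -q-> S5 -r-> S5 -q-> S1
End state S1 is accepting.

Yes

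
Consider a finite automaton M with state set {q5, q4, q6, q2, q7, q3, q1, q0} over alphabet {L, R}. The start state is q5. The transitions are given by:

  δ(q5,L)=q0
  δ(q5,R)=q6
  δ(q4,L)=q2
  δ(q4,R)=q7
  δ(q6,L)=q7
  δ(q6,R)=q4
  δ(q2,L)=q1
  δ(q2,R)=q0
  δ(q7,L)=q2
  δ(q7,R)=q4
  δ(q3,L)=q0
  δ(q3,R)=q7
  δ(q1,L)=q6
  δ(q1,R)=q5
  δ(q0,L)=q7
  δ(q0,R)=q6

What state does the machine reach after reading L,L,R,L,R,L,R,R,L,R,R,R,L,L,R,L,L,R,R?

start at q5
read 'L': q5 → q0
read 'L': q0 → q7
read 'R': q7 → q4
read 'L': q4 → q2
read 'R': q2 → q0
read 'L': q0 → q7
read 'R': q7 → q4
read 'R': q4 → q7
read 'L': q7 → q2
read 'R': q2 → q0
read 'R': q0 → q6
read 'R': q6 → q4
read 'L': q4 → q2
read 'L': q2 → q1
read 'R': q1 → q5
read 'L': q5 → q0
read 'L': q0 → q7
read 'R': q7 → q4
read 'R': q4 → q7

q7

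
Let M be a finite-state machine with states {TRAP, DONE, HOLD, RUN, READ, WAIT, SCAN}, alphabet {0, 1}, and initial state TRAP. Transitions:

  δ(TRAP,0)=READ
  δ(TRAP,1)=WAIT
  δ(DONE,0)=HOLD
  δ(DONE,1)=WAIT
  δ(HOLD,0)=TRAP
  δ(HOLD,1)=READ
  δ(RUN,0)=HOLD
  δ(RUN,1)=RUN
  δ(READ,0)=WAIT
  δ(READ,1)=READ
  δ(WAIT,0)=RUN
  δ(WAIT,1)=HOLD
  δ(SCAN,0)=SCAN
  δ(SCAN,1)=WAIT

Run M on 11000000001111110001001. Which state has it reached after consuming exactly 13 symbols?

start at TRAP
read '1': TRAP → WAIT
read '1': WAIT → HOLD
read '0': HOLD → TRAP
read '0': TRAP → READ
read '0': READ → WAIT
read '0': WAIT → RUN
read '0': RUN → HOLD
read '0': HOLD → TRAP
read '0': TRAP → READ
read '0': READ → WAIT
read '1': WAIT → HOLD
read '1': HOLD → READ
read '1': READ → READ
After 13 symbols: READ.

READ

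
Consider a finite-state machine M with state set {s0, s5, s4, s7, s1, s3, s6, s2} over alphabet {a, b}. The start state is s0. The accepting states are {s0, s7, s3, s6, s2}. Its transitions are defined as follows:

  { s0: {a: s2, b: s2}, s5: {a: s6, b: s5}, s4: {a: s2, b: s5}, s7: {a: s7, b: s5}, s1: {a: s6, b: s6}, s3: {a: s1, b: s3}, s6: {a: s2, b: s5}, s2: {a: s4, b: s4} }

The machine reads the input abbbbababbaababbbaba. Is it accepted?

Yes

start at s0
read 'a': s0 → s2
read 'b': s2 → s4
read 'b': s4 → s5
read 'b': s5 → s5
read 'b': s5 → s5
read 'a': s5 → s6
read 'b': s6 → s5
read 'a': s5 → s6
read 'b': s6 → s5
read 'b': s5 → s5
read 'a': s5 → s6
read 'a': s6 → s2
read 'b': s2 → s4
read 'a': s4 → s2
read 'b': s2 → s4
read 'b': s4 → s5
read 'b': s5 → s5
read 'a': s5 → s6
read 'b': s6 → s5
read 'a': s5 → s6
End state s6 is accepting.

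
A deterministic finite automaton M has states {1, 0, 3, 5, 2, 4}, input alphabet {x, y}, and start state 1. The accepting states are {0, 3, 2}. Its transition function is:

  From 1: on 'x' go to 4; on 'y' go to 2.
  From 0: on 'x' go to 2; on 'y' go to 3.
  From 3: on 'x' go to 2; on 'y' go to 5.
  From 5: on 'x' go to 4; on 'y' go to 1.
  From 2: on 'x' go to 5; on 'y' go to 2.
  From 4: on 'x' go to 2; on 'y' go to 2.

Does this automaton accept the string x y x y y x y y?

Yes

start at 1
read 'x': 1 → 4
read 'y': 4 → 2
read 'x': 2 → 5
read 'y': 5 → 1
read 'y': 1 → 2
read 'x': 2 → 5
read 'y': 5 → 1
read 'y': 1 → 2
End state 2 is accepting.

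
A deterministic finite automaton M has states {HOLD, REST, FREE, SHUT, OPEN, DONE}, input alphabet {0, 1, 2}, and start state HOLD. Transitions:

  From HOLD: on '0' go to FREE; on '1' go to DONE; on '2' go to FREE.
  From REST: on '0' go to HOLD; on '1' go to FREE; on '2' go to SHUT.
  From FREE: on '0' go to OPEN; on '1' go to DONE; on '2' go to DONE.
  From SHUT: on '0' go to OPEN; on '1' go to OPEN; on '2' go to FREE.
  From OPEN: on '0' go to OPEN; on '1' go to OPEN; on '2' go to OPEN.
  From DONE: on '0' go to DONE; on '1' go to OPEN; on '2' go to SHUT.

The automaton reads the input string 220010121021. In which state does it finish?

OPEN

Trace: HOLD -2-> FREE -2-> DONE -0-> DONE -0-> DONE -1-> OPEN -0-> OPEN -1-> OPEN -2-> OPEN -1-> OPEN -0-> OPEN -2-> OPEN -1-> OPEN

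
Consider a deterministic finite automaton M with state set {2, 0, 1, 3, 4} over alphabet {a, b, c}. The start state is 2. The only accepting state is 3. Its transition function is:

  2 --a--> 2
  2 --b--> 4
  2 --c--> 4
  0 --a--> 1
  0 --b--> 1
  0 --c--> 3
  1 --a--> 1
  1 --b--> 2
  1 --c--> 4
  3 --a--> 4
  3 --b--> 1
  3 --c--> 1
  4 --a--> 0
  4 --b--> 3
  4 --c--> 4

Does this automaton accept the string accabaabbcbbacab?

No

2 → 2 → 4 → 4 → 0 → 1 → 1 → 1 → 2 → 4 → 4 → 3 → 1 → 1 → 4 → 0 → 1
End state 1 is not accepting.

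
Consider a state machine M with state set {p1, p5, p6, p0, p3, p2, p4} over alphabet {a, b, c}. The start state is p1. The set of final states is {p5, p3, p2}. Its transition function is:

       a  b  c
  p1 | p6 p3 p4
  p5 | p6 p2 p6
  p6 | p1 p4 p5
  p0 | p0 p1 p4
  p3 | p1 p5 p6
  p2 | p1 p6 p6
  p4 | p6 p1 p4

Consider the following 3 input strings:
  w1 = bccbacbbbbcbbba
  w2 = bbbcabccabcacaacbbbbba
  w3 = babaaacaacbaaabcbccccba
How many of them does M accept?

w1:
  start at p1
  read 'b': p1 → p3
  read 'c': p3 → p6
  read 'c': p6 → p5
  read 'b': p5 → p2
  read 'a': p2 → p1
  read 'c': p1 → p4
  read 'b': p4 → p1
  read 'b': p1 → p3
  read 'b': p3 → p5
  read 'b': p5 → p2
  read 'c': p2 → p6
  read 'b': p6 → p4
  read 'b': p4 → p1
  read 'b': p1 → p3
  read 'a': p3 → p1
  end p1, rejected
w2:
  start at p1
  read 'b': p1 → p3
  read 'b': p3 → p5
  read 'b': p5 → p2
  read 'c': p2 → p6
  read 'a': p6 → p1
  read 'b': p1 → p3
  read 'c': p3 → p6
  read 'c': p6 → p5
  read 'a': p5 → p6
  read 'b': p6 → p4
  read 'c': p4 → p4
  read 'a': p4 → p6
  read 'c': p6 → p5
  read 'a': p5 → p6
  read 'a': p6 → p1
  read 'c': p1 → p4
  read 'b': p4 → p1
  read 'b': p1 → p3
  read 'b': p3 → p5
  read 'b': p5 → p2
  read 'b': p2 → p6
  read 'a': p6 → p1
  end p1, rejected
w3:
  start at p1
  read 'b': p1 → p3
  read 'a': p3 → p1
  read 'b': p1 → p3
  read 'a': p3 → p1
  read 'a': p1 → p6
  read 'a': p6 → p1
  read 'c': p1 → p4
  read 'a': p4 → p6
  read 'a': p6 → p1
  read 'c': p1 → p4
  read 'b': p4 → p1
  read 'a': p1 → p6
  read 'a': p6 → p1
  read 'a': p1 → p6
  read 'b': p6 → p4
  read 'c': p4 → p4
  read 'b': p4 → p1
  read 'c': p1 → p4
  read 'c': p4 → p4
  read 'c': p4 → p4
  read 'c': p4 → p4
  read 'b': p4 → p1
  read 'a': p1 → p6
  end p6, rejected

0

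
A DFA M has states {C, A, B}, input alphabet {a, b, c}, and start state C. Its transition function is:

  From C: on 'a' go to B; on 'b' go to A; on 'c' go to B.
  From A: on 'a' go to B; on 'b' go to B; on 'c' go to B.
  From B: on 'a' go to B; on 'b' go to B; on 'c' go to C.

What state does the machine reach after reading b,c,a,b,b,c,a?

C → A → B → B → B → B → C → B

B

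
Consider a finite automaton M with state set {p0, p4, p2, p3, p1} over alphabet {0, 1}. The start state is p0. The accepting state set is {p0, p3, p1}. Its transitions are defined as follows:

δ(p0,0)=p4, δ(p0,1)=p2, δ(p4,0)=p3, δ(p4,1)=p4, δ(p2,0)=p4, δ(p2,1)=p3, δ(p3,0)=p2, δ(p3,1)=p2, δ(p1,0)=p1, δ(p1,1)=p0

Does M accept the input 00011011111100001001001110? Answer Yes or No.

Trace: p0 -0-> p4 -0-> p3 -0-> p2 -1-> p3 -1-> p2 -0-> p4 -1-> p4 -1-> p4 -1-> p4 -1-> p4 -1-> p4 -1-> p4 -0-> p3 -0-> p2 -0-> p4 -0-> p3 -1-> p2 -0-> p4 -0-> p3 -1-> p2 -0-> p4 -0-> p3 -1-> p2 -1-> p3 -1-> p2 -0-> p4
End state p4 is not accepting.

No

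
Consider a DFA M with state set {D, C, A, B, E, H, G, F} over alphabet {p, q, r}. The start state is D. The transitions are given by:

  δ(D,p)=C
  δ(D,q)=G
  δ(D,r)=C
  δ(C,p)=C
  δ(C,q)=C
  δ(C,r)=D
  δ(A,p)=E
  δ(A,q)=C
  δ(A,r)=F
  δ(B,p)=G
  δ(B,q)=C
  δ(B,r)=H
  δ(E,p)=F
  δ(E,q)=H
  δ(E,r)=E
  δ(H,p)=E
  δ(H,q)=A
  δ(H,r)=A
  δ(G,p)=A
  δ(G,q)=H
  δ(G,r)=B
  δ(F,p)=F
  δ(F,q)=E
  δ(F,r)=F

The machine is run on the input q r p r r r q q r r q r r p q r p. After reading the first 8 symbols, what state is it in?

C

start at D
read 'q': D → G
read 'r': G → B
read 'p': B → G
read 'r': G → B
read 'r': B → H
read 'r': H → A
read 'q': A → C
read 'q': C → C
After 8 symbols: C.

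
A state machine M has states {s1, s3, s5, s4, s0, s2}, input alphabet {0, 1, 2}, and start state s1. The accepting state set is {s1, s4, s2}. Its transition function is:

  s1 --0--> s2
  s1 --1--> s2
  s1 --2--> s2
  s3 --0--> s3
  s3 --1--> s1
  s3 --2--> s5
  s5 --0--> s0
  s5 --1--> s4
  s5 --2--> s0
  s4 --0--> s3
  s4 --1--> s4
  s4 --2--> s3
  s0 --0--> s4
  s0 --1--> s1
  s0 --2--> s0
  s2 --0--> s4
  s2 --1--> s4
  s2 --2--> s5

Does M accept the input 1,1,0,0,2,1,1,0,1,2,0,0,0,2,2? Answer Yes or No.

start at s1
read '1': s1 → s2
read '1': s2 → s4
read '0': s4 → s3
read '0': s3 → s3
read '2': s3 → s5
read '1': s5 → s4
read '1': s4 → s4
read '0': s4 → s3
read '1': s3 → s1
read '2': s1 → s2
read '0': s2 → s4
read '0': s4 → s3
read '0': s3 → s3
read '2': s3 → s5
read '2': s5 → s0
End state s0 is not accepting.

No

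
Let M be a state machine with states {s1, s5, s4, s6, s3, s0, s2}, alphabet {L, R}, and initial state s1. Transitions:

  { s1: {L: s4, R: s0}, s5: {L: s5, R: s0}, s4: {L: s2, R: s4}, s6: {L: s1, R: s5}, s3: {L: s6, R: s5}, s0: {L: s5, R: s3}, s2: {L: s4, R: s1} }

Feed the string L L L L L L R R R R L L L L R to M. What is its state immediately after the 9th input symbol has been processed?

s1 → s4 → s2 → s4 → s2 → s4 → s2 → s1 → s0 → s3
After 9 symbols: s3.

s3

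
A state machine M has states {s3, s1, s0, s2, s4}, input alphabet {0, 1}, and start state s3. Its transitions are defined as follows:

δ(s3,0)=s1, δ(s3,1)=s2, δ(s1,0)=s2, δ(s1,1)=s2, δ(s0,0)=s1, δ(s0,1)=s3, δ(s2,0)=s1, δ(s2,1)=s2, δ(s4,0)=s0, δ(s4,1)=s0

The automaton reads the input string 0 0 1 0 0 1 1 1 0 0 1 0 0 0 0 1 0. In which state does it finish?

Trace: s3 -0-> s1 -0-> s2 -1-> s2 -0-> s1 -0-> s2 -1-> s2 -1-> s2 -1-> s2 -0-> s1 -0-> s2 -1-> s2 -0-> s1 -0-> s2 -0-> s1 -0-> s2 -1-> s2 -0-> s1

s1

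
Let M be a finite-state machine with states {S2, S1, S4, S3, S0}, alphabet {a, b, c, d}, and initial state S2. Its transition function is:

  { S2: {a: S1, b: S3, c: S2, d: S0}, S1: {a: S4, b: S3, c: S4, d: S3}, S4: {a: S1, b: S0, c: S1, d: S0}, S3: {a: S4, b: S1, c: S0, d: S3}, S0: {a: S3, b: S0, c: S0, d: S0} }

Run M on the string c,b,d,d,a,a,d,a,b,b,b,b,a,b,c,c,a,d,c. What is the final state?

S0

S2 → S2 → S3 → S3 → S3 → S4 → S1 → S3 → S4 → S0 → S0 → S0 → S0 → S3 → S1 → S4 → S1 → S4 → S0 → S0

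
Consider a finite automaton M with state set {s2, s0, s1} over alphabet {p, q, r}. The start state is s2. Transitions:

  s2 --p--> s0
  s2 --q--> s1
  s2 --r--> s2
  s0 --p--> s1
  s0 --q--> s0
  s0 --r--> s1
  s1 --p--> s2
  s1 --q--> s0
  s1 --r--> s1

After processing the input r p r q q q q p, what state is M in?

start at s2
read 'r': s2 → s2
read 'p': s2 → s0
read 'r': s0 → s1
read 'q': s1 → s0
read 'q': s0 → s0
read 'q': s0 → s0
read 'q': s0 → s0
read 'p': s0 → s1

s1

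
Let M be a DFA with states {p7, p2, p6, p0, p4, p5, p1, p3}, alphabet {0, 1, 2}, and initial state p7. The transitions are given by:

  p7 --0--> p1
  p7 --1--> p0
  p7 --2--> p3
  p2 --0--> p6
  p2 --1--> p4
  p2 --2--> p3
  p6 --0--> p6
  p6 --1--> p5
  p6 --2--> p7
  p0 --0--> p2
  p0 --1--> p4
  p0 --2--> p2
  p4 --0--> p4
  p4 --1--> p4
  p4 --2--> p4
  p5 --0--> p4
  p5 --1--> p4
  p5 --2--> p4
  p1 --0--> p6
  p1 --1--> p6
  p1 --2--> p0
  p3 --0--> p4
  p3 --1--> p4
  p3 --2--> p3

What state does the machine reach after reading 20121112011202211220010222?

p4

p7 → p3 → p4 → p4 → p4 → p4 → p4 → p4 → p4 → p4 → p4 → p4 → p4 → p4 → p4 → p4 → p4 → p4 → p4 → p4 → p4 → p4 → p4 → p4 → p4 → p4 → p4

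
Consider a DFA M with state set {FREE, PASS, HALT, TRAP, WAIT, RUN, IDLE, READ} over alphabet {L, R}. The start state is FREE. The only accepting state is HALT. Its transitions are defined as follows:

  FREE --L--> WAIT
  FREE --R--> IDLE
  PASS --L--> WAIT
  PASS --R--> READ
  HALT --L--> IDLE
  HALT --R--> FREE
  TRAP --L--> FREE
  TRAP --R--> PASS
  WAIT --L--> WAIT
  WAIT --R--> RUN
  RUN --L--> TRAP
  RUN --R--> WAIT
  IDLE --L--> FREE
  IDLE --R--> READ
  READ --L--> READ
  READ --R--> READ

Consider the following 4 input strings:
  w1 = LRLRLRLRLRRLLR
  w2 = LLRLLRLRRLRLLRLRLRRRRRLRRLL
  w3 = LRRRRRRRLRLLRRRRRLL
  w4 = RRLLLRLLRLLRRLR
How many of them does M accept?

w1: FREE → WAIT → RUN → TRAP → PASS → WAIT → RUN → TRAP → PASS → WAIT → RUN → WAIT → WAIT → WAIT → RUN  → end RUN, rejected
w2: FREE → WAIT → WAIT → RUN → TRAP → FREE → IDLE → FREE → IDLE → READ → READ → READ → READ → READ → READ → READ → READ → READ → READ → READ → READ → READ → READ → READ → READ → READ → READ → READ  → end READ, rejected
w3: FREE → WAIT → RUN → WAIT → RUN → WAIT → RUN → WAIT → RUN → TRAP → PASS → WAIT → WAIT → RUN → WAIT → RUN → WAIT → RUN → TRAP → FREE  → end FREE, rejected
w4: FREE → IDLE → READ → READ → READ → READ → READ → READ → READ → READ → READ → READ → READ → READ → READ → READ  → end READ, rejected

0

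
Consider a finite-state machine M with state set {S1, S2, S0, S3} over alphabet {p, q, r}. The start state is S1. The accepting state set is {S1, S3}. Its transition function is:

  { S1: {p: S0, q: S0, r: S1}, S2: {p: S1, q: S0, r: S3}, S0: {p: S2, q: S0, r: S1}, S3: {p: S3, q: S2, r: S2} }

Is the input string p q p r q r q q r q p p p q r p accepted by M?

Trace: S1 -p-> S0 -q-> S0 -p-> S2 -r-> S3 -q-> S2 -r-> S3 -q-> S2 -q-> S0 -r-> S1 -q-> S0 -p-> S2 -p-> S1 -p-> S0 -q-> S0 -r-> S1 -p-> S0
End state S0 is not accepting.

No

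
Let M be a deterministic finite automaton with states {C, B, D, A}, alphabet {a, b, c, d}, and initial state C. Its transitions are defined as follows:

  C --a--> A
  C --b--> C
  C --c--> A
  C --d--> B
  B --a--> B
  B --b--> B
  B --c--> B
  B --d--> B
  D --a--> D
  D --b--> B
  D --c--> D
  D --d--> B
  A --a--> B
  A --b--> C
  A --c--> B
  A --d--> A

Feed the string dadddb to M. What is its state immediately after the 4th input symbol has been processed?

start at C
read 'd': C → B
read 'a': B → B
read 'd': B → B
read 'd': B → B
After 4 symbols: B.

B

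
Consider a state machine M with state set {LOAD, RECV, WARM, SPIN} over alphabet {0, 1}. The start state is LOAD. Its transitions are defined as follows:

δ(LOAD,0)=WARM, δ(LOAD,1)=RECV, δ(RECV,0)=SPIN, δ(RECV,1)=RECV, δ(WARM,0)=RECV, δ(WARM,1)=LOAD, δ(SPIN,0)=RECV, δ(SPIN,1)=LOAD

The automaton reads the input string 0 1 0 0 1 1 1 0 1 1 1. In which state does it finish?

Trace: LOAD -0-> WARM -1-> LOAD -0-> WARM -0-> RECV -1-> RECV -1-> RECV -1-> RECV -0-> SPIN -1-> LOAD -1-> RECV -1-> RECV

RECV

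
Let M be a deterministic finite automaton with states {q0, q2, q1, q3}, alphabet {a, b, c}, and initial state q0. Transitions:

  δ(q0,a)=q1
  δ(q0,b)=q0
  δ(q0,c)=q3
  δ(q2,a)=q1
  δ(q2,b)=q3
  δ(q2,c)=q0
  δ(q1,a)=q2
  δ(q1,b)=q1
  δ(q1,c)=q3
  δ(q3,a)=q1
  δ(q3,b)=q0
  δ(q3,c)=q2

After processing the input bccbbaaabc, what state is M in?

start at q0
read 'b': q0 → q0
read 'c': q0 → q3
read 'c': q3 → q2
read 'b': q2 → q3
read 'b': q3 → q0
read 'a': q0 → q1
read 'a': q1 → q2
read 'a': q2 → q1
read 'b': q1 → q1
read 'c': q1 → q3

q3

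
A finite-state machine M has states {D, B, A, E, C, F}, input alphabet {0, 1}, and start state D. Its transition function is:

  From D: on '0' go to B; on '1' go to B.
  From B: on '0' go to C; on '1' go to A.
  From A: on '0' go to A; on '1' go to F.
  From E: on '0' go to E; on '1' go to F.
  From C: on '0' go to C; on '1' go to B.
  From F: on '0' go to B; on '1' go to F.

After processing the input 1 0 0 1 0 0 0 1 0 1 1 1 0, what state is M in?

B

D → B → C → C → B → C → C → C → B → C → B → A → F → B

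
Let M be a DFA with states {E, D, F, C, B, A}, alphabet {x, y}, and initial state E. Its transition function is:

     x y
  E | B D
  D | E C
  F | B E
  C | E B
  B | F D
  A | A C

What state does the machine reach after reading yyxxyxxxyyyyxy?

E

start at E
read 'y': E → D
read 'y': D → C
read 'x': C → E
read 'x': E → B
read 'y': B → D
read 'x': D → E
read 'x': E → B
read 'x': B → F
read 'y': F → E
read 'y': E → D
read 'y': D → C
read 'y': C → B
read 'x': B → F
read 'y': F → E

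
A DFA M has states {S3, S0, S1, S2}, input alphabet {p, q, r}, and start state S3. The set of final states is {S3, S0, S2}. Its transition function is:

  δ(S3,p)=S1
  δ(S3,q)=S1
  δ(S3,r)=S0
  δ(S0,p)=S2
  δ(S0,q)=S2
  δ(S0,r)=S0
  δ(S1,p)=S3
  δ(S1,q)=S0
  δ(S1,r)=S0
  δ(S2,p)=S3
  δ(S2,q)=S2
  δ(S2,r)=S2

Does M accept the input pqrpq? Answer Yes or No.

Yes

start at S3
read 'p': S3 → S1
read 'q': S1 → S0
read 'r': S0 → S0
read 'p': S0 → S2
read 'q': S2 → S2
End state S2 is accepting.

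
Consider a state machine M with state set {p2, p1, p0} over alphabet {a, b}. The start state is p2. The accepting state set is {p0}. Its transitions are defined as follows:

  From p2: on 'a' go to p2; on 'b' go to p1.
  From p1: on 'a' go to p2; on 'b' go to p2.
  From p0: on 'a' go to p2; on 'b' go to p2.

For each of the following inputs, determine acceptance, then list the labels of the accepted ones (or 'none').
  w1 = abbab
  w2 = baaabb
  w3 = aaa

none

w1:
  start at p2
  read 'a': p2 → p2
  read 'b': p2 → p1
  read 'b': p1 → p2
  read 'a': p2 → p2
  read 'b': p2 → p1
  end p1, rejected
w2:
  start at p2
  read 'b': p2 → p1
  read 'a': p1 → p2
  read 'a': p2 → p2
  read 'a': p2 → p2
  read 'b': p2 → p1
  read 'b': p1 → p2
  end p2, rejected
w3:
  start at p2
  read 'a': p2 → p2
  read 'a': p2 → p2
  read 'a': p2 → p2
  end p2, rejected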